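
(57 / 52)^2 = 3249 / 2704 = 1.20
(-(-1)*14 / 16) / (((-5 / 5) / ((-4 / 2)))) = 7 / 4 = 1.75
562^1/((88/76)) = 5339/11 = 485.36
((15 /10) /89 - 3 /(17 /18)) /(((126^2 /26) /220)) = -2278705 /2001699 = -1.14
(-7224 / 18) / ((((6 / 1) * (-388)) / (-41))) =-12341 / 1746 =-7.07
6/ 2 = 3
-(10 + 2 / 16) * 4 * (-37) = 1498.50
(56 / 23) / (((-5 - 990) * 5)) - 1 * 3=-343331 / 114425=-3.00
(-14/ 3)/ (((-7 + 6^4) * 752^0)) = -14/ 3867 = -0.00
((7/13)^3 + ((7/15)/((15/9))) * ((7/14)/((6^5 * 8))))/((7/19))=2895824143/6833548800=0.42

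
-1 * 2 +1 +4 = 3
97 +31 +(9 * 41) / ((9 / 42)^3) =37629.33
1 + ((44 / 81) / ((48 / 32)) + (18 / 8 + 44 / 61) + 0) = 256939 / 59292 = 4.33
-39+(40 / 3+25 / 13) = -926 / 39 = -23.74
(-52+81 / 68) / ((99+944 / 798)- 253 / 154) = -275709 / 534718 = -0.52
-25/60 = -5/12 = -0.42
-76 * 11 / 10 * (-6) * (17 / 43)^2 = 724812 / 9245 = 78.40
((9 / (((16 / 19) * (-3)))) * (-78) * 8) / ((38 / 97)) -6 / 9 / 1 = 34043 / 6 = 5673.83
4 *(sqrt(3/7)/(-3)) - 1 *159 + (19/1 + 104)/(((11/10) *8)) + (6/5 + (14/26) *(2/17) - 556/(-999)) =-6955558699/48571380 - 4 *sqrt(21)/21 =-144.08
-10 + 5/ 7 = -65/ 7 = -9.29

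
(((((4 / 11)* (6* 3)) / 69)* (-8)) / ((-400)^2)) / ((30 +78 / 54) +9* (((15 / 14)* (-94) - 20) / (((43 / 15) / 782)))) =8127 / 507754976877500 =0.00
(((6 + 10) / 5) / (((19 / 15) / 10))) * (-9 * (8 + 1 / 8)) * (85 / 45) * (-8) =530400 / 19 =27915.79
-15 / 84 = -5 / 28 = -0.18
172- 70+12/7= 726/7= 103.71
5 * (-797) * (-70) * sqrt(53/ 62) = 139475 * sqrt(3286)/ 31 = 257910.16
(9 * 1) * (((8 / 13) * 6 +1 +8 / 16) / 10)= 243 / 52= 4.67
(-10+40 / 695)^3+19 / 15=-39541697759 / 40284285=-981.57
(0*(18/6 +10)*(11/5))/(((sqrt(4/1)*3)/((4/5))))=0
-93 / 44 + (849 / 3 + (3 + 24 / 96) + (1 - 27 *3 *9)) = -9765 / 22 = -443.86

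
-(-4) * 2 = 8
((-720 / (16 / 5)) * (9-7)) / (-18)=25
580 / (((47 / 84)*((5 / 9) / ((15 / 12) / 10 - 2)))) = -164430 / 47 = -3498.51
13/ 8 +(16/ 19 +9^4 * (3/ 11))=2995941/ 1672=1791.83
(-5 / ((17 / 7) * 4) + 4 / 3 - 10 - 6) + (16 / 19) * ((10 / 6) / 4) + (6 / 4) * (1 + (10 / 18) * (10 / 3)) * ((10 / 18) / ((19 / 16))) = -1342601 / 104652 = -12.83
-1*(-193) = 193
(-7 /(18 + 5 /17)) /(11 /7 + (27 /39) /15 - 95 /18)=974610 /9322847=0.10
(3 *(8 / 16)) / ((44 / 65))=195 / 88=2.22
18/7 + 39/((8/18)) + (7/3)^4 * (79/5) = 6335257/11340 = 558.66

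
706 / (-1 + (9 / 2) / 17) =-24004 / 25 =-960.16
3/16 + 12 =195/16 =12.19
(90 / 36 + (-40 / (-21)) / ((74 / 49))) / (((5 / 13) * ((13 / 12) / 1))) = 334 / 37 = 9.03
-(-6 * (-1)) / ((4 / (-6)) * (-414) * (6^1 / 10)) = -5 / 138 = -0.04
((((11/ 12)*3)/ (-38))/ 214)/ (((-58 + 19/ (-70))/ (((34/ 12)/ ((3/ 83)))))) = 543235/ 1194135408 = 0.00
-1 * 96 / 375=-32 / 125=-0.26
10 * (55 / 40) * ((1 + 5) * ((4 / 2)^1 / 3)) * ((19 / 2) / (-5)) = -104.50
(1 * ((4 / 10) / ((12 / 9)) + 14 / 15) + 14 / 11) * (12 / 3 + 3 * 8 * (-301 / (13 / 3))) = -1787974 / 429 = -4167.77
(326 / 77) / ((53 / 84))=6.71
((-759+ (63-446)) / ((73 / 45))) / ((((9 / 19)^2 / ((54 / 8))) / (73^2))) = -225713445 / 2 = -112856722.50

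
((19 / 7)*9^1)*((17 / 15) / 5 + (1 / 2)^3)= 12027 / 1400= 8.59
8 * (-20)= -160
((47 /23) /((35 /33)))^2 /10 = 2405601 /6480250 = 0.37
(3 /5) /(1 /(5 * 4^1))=12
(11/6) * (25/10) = 55/12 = 4.58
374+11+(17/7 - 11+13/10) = 26441/70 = 377.73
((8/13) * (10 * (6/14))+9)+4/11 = 12013/1001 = 12.00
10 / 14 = 5 / 7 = 0.71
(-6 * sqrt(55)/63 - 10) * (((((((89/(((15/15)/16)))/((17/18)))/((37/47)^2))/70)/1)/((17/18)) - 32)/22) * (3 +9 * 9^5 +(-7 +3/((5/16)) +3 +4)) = -176633578365696/152321785 - 58877859455232 * sqrt(55)/5331262475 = -1241511.77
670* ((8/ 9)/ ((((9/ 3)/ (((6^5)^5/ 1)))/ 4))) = 22575754643025659166720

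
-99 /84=-1.18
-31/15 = -2.07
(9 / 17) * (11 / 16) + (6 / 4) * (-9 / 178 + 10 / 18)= 81445 / 72624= 1.12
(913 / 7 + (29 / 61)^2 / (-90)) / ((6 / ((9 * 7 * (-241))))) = -73685432603 / 223260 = -330043.15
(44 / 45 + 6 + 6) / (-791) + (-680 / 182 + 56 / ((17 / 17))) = 24176668 / 462735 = 52.25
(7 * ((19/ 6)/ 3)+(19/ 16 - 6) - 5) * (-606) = 35249/ 24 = 1468.71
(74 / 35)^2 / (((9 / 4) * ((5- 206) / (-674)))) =6.66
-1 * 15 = -15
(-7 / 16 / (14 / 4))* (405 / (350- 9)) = -405 / 2728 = -0.15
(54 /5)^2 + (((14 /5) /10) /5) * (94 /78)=568949 /4875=116.71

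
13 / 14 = 0.93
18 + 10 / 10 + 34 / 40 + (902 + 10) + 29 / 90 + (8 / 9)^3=13601311 / 14580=932.87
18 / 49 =0.37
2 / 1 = 2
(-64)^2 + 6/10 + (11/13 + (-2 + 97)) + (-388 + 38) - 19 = 248524/65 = 3823.45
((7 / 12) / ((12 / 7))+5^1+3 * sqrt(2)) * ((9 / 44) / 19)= 27 * sqrt(2) / 836+769 / 13376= 0.10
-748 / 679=-1.10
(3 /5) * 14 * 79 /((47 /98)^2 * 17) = 31866072 /187765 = 169.71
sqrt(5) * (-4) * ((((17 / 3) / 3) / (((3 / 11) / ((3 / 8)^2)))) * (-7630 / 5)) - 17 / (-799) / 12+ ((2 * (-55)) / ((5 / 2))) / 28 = -6197 / 3948+ 142681 * sqrt(5) / 24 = 13291.95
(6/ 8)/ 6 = 1/ 8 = 0.12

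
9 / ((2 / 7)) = 63 / 2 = 31.50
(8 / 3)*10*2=160 / 3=53.33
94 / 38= 47 / 19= 2.47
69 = 69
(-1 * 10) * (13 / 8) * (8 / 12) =-65 / 6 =-10.83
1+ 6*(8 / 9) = 19 / 3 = 6.33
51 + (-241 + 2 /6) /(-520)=40141 /780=51.46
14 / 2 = 7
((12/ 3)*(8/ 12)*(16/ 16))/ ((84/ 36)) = 8/ 7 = 1.14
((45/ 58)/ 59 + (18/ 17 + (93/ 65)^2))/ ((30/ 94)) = 12010413699/ 1228925750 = 9.77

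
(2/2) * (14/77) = 2/11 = 0.18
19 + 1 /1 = 20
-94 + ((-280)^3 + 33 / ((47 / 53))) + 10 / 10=-1031746622 / 47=-21952055.79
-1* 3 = -3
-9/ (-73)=9/ 73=0.12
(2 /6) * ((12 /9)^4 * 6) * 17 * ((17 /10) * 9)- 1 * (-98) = 78394 /45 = 1742.09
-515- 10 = -525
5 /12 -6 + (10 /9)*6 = 13 /12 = 1.08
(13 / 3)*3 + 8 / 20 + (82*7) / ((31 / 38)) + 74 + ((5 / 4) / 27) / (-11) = 791.01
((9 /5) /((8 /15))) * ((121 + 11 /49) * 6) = 120285 /49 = 2454.80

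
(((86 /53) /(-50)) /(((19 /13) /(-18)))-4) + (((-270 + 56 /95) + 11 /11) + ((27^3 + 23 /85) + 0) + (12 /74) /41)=12602531477463 /649238075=19411.26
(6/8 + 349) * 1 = 1399/4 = 349.75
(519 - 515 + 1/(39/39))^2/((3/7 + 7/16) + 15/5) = 2800/433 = 6.47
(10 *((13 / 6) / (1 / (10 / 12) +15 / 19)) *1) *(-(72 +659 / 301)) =-137893925 / 170667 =-807.97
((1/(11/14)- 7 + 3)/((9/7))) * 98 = -207.88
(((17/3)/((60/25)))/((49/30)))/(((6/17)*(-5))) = -1445/1764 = -0.82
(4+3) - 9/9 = 6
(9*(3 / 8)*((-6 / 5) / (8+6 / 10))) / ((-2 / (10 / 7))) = 0.34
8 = 8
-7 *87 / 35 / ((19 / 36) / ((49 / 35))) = -21924 / 475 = -46.16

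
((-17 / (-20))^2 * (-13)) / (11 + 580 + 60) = -3757 / 260400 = -0.01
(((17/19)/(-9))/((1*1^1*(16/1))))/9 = -0.00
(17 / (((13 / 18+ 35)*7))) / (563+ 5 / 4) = 1224 / 10158757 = 0.00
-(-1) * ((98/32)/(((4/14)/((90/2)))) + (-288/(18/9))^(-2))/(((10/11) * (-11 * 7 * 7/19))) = -190035739/10160640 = -18.70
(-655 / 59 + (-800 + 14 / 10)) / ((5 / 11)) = -2627482 / 1475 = -1781.34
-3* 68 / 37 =-204 / 37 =-5.51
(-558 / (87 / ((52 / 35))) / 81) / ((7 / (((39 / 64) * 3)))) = -5239 / 170520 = -0.03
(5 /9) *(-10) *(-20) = 1000 /9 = 111.11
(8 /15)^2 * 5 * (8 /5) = 512 /225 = 2.28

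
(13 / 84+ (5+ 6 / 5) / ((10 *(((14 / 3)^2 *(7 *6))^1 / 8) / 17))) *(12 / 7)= 0.42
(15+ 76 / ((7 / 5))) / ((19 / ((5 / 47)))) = 2425 / 6251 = 0.39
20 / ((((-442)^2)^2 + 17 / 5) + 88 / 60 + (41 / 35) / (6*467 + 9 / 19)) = 6212150 / 11854985183963073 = 0.00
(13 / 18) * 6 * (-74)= -962 / 3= -320.67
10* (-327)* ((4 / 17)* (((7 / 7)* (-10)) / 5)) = 26160 / 17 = 1538.82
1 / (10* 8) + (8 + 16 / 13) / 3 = 3213 / 1040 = 3.09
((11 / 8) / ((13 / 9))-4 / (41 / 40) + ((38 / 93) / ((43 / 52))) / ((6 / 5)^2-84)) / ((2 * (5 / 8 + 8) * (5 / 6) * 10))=-6503338151 / 316203129450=-0.02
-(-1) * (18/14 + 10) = 79/7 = 11.29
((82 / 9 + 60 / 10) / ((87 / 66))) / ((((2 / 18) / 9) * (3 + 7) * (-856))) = -1683 / 15515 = -0.11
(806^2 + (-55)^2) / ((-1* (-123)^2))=-652661 / 15129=-43.14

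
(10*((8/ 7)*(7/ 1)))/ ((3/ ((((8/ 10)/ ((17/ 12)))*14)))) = 3584/ 17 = 210.82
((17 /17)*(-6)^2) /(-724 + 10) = -6 /119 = -0.05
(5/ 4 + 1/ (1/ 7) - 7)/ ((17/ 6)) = 15/ 34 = 0.44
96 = 96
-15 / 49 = -0.31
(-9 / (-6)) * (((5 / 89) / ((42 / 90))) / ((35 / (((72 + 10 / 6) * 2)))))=3315 / 4361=0.76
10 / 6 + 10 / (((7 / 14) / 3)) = 185 / 3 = 61.67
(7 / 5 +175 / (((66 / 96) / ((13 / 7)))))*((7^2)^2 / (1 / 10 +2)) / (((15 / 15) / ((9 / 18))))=8944411 / 33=271042.76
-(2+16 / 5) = -26 / 5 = -5.20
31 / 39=0.79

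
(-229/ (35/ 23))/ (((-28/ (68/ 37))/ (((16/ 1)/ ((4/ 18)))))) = 6446808/ 9065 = 711.18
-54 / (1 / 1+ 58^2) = -54 / 3365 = -0.02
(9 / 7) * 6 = 54 / 7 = 7.71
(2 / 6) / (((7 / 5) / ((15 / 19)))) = 0.19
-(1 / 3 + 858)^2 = -6630625 / 9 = -736736.11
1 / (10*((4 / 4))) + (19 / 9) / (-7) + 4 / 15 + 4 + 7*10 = 46661 / 630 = 74.07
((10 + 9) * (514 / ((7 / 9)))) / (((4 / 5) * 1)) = 219735 / 14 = 15695.36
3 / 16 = 0.19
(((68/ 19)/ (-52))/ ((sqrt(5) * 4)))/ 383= -17 * sqrt(5)/ 1892020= -0.00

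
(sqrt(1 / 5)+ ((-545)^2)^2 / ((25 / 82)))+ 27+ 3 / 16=sqrt(5) / 5+ 4629987681235 / 16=289374230077.63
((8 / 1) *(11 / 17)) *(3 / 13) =264 / 221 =1.19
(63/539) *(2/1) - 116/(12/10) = -22276/231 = -96.43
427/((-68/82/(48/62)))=-210084/527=-398.64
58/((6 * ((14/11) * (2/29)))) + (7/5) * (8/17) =791039/7140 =110.79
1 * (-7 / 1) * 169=-1183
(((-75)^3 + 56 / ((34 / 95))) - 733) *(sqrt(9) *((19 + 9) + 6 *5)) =-1249611624 / 17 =-73506566.12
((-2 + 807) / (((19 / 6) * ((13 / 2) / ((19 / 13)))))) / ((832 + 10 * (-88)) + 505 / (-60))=-115920 / 114413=-1.01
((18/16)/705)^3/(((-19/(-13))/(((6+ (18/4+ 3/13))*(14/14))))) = 7533/252497536000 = 0.00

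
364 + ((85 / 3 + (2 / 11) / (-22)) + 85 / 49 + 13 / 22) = 14039303 / 35574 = 394.65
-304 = -304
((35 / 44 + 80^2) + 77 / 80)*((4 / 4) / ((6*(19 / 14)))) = 13144943 / 16720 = 786.18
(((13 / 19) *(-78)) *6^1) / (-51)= 2028 / 323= 6.28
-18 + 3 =-15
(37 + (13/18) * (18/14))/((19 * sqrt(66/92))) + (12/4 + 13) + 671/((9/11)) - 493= 177 * sqrt(1518)/2926 + 3088/9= 345.47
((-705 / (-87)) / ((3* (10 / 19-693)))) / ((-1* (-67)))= -4465 / 76692153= -0.00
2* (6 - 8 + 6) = 8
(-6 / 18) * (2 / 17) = -2 / 51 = -0.04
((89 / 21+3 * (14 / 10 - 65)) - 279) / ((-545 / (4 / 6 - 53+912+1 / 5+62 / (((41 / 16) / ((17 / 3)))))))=29972637992 / 35193375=851.66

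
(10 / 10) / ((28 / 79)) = 79 / 28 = 2.82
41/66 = 0.62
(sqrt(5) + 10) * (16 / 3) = 16 * sqrt(5) / 3 + 160 / 3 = 65.26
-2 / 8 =-1 / 4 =-0.25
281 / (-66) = -281 / 66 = -4.26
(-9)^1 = -9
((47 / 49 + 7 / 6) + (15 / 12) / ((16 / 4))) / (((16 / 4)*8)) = 5735 / 75264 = 0.08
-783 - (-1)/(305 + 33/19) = -4563305/5828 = -783.00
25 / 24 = 1.04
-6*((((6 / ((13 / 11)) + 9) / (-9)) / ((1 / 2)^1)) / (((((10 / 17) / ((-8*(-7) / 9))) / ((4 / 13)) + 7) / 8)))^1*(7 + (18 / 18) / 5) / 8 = 16724736 / 904345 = 18.49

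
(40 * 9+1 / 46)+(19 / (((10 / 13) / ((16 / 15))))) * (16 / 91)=8806397 / 24150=364.65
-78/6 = -13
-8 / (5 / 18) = -144 / 5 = -28.80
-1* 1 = -1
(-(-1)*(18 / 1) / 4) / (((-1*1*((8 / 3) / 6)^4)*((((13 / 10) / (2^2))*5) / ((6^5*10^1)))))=-71744535 / 13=-5518810.38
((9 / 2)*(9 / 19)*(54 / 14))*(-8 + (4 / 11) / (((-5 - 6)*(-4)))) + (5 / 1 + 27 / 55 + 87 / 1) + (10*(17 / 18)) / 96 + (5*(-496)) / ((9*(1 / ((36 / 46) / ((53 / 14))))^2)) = 1560618523858109 / 103306624011360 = 15.11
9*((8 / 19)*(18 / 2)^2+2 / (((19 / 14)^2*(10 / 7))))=566388 / 1805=313.79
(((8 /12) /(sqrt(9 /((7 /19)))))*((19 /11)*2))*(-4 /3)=-16*sqrt(133) /297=-0.62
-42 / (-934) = 21 / 467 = 0.04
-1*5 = -5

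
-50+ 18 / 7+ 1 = -325 / 7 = -46.43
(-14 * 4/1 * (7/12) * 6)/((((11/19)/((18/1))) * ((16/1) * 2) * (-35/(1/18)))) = 133/440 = 0.30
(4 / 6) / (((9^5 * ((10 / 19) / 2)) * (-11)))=-38 / 9743085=-0.00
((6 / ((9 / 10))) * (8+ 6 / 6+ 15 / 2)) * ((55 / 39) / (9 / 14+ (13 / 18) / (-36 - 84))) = 30492000 / 125177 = 243.59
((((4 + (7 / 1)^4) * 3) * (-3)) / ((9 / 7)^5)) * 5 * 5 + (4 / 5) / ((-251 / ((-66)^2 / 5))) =-6341132809489 / 41170275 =-154022.11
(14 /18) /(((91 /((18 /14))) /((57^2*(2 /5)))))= 6498 /455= 14.28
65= 65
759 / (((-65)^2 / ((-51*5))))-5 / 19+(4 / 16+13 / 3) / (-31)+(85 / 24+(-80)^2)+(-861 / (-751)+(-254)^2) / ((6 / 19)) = 210661.62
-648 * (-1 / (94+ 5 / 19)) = 1368 / 199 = 6.87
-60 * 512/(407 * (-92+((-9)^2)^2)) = -30720/2632883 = -0.01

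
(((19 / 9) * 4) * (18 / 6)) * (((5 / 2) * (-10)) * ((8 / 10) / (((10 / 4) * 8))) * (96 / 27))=-2432 / 27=-90.07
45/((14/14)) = 45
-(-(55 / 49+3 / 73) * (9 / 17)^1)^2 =-1403101764 / 3697734481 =-0.38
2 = 2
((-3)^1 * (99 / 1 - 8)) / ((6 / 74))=-3367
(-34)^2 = 1156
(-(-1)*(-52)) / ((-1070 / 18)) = 468 / 535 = 0.87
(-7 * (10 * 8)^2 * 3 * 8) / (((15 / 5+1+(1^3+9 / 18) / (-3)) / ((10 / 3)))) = -1024000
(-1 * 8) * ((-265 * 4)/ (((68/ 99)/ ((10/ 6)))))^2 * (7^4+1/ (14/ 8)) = -257124329055000/ 2023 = -127100508677.71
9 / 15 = 3 / 5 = 0.60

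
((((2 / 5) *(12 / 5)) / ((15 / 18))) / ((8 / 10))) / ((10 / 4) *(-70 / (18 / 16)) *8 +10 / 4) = -648 / 558875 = -0.00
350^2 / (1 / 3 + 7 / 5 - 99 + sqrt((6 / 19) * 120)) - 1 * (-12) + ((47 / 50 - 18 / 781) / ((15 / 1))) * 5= -5909236921282027 / 4719146303850 - 330750000 * sqrt(95) / 40282939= -1332.21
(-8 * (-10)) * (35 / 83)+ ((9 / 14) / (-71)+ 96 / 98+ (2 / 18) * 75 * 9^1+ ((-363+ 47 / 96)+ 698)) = 12341106251 / 27720672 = 445.20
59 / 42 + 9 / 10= 242 / 105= 2.30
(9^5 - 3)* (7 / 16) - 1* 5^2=206461 / 8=25807.62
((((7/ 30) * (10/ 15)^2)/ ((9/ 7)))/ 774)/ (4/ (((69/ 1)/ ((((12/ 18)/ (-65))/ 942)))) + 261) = 46943/ 117571622067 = 0.00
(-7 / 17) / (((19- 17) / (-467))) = 3269 / 34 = 96.15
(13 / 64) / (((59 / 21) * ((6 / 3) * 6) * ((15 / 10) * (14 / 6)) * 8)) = 13 / 60416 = 0.00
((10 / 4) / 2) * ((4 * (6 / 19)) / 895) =6 / 3401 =0.00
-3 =-3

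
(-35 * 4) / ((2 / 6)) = -420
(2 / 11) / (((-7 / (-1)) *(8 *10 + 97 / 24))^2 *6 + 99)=192 / 2192912315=0.00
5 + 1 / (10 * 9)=451 / 90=5.01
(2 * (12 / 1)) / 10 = 12 / 5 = 2.40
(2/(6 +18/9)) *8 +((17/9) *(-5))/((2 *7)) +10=1427/126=11.33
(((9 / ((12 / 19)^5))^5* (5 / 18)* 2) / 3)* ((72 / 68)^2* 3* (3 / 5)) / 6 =93076495688256089536609610280499 / 259384452932084133003264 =358836062.21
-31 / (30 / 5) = -31 / 6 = -5.17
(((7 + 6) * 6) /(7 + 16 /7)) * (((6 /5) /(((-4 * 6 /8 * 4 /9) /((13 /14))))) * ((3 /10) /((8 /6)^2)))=-9477 /8000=-1.18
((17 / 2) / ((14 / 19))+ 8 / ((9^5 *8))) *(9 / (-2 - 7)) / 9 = -19072855 / 14880348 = -1.28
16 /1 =16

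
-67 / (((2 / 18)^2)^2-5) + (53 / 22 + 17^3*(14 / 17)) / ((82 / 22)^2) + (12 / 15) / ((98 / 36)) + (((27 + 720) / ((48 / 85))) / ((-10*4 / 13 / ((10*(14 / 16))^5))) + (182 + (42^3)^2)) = 2420238385127264092699389 / 442701033635840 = 5466981554.69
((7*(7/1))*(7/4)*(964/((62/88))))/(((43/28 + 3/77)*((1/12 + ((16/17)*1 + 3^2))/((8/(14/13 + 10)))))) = 495150047392/92239725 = 5368.08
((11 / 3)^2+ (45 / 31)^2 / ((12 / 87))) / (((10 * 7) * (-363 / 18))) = -993649 / 48838020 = -0.02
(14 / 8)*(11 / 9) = 77 / 36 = 2.14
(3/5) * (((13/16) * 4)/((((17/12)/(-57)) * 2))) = -6669/170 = -39.23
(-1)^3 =-1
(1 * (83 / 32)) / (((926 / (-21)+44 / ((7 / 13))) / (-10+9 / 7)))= -15189 / 25280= -0.60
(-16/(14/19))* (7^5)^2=-6133748264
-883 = -883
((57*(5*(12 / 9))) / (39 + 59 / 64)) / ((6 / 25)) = 60800 / 1533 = 39.66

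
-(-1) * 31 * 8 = 248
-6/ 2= -3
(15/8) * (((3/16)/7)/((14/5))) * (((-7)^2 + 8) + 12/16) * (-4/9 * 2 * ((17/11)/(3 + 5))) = -0.18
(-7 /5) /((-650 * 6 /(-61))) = -427 /19500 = -0.02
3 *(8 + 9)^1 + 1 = 52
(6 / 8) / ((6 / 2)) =1 / 4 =0.25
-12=-12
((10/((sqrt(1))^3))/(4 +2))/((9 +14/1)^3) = 5/36501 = 0.00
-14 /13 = -1.08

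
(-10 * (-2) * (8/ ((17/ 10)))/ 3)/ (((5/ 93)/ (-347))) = -3442240/ 17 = -202484.71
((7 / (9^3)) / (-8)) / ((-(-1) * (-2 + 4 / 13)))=0.00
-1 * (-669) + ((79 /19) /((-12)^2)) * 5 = 1830779 /2736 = 669.14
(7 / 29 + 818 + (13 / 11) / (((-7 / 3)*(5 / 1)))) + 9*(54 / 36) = 18570523 / 22330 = 831.64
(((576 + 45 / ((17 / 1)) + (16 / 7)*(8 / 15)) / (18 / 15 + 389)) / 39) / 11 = 1035061 / 298801503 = 0.00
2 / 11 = 0.18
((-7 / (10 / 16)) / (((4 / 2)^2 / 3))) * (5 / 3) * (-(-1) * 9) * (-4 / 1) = 504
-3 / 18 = -1 / 6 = -0.17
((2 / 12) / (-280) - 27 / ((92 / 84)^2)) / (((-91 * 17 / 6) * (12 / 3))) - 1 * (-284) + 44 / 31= 285.44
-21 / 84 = -0.25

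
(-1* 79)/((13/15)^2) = -17775/169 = -105.18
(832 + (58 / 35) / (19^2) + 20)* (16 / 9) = 172241248 / 113715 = 1514.67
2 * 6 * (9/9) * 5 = 60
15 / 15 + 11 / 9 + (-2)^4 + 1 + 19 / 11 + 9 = 2965 / 99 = 29.95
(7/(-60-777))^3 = -343/586376253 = -0.00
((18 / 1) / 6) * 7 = 21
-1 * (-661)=661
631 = 631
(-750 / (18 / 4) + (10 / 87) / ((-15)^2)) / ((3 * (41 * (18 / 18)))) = -652498 / 481545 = -1.36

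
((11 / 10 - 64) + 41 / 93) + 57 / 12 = -107339 / 1860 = -57.71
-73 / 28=-2.61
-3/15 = -0.20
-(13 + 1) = -14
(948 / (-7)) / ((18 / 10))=-1580 / 21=-75.24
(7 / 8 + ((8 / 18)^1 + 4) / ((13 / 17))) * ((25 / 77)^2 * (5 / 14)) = 1778125 / 7063056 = 0.25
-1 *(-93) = 93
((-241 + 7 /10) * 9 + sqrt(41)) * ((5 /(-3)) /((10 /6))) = 21627 /10 -sqrt(41) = 2156.30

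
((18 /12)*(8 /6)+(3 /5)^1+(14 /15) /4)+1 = 3.83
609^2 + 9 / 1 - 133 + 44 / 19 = 7044427 / 19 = 370759.32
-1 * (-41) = 41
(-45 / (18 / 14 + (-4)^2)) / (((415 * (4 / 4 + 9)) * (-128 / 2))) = 63 / 6427520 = 0.00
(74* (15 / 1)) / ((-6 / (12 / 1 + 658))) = -123950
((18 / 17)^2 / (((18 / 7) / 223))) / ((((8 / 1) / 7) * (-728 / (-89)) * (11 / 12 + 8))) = 3751083 / 3215992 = 1.17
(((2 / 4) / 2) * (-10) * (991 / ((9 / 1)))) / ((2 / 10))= -24775 / 18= -1376.39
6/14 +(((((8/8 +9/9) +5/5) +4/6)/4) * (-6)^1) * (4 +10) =-536/7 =-76.57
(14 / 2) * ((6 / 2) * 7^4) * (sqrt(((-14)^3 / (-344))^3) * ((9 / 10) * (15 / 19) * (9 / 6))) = 9805926501 * sqrt(301) / 140524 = 1210657.73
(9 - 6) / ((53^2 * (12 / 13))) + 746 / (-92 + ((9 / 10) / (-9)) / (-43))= -3603769813 / 444484924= -8.11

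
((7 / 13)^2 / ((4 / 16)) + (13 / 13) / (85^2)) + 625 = 764556894 / 1221025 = 626.16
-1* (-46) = 46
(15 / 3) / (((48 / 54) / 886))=4983.75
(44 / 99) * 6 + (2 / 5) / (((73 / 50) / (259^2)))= 4025444 / 219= 18381.02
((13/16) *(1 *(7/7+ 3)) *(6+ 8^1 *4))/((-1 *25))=-247/50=-4.94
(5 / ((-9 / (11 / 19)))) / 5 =-11 / 171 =-0.06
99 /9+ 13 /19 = 222 /19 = 11.68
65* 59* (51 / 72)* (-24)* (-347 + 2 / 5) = 22596587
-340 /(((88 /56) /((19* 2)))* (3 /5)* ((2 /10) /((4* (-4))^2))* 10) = -57881600 /33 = -1753987.88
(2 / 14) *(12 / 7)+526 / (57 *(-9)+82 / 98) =-480887 / 614852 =-0.78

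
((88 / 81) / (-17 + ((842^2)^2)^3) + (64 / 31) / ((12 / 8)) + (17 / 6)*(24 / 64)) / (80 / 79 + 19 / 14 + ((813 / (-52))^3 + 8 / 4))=-60465968002990148909119700023891759405723582900 / 94643702173987950559600464702956469720776724943581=-0.00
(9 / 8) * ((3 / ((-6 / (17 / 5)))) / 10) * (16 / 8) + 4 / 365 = -10849 / 29200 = -0.37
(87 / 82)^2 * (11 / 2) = 6.19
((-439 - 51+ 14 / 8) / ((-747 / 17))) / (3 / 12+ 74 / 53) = 195517 / 28967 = 6.75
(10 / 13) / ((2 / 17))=85 / 13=6.54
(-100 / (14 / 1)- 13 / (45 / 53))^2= 50027329 / 99225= 504.18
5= 5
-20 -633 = -653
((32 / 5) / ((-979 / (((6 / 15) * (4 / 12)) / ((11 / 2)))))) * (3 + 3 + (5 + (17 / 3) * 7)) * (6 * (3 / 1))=-38912 / 269225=-0.14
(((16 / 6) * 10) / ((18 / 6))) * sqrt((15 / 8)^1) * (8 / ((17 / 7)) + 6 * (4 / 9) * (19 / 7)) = 75200 * sqrt(30) / 3213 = 128.19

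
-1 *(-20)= 20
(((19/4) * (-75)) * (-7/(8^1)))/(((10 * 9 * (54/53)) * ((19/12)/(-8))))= -1855/108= -17.18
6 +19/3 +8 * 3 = 109/3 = 36.33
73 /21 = 3.48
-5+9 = 4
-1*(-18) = 18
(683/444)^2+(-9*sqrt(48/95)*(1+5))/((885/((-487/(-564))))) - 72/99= 3554291/2168496 - 2922*sqrt(285)/1317175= 1.60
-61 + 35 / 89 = -5394 / 89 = -60.61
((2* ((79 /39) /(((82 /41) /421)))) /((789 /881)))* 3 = 29301179 /10257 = 2856.70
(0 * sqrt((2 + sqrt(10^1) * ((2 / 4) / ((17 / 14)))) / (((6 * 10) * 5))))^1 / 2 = 0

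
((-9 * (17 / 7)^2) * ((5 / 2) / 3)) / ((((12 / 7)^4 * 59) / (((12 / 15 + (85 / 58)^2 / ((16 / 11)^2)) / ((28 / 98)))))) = -86084761483 / 156087877632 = -0.55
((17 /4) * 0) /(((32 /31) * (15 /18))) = 0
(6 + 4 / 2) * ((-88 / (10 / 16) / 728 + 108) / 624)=1.38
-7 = -7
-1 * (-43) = 43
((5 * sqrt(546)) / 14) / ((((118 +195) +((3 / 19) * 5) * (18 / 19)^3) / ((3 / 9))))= 651605 * sqrt(546) / 1716874026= 0.01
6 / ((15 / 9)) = 18 / 5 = 3.60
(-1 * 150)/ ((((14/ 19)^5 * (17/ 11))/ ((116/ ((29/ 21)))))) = -6128345025/ 163268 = -37535.49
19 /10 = 1.90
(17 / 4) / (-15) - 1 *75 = -4517 / 60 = -75.28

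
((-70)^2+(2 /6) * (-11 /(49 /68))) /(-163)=-719552 /23961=-30.03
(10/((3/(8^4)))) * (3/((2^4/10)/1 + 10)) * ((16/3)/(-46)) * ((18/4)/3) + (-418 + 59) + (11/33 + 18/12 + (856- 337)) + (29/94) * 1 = -42504646/94047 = -451.95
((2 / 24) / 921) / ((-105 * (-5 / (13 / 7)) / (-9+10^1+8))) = 13 / 4512900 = 0.00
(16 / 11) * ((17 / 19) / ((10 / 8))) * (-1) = -1.04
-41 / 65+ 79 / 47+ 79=244553 / 3055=80.05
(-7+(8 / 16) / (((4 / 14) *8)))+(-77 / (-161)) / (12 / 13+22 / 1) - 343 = -38356123 / 109664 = -349.76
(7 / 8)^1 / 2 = 0.44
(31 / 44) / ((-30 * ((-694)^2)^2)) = -31 / 306204672174720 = -0.00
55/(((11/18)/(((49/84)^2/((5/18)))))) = 441/4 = 110.25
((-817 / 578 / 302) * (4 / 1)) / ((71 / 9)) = -7353 / 3098369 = -0.00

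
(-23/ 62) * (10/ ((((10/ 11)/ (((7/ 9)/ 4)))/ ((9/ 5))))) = -1771/ 1240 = -1.43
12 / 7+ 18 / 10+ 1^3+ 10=508 / 35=14.51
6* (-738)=-4428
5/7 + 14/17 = 183/119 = 1.54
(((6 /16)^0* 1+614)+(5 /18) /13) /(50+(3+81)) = 143915 /31356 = 4.59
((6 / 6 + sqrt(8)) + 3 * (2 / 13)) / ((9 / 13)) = 19 / 9 + 26 * sqrt(2) / 9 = 6.20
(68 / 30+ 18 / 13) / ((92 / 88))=15664 / 4485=3.49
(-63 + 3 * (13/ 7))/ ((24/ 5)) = -335/ 28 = -11.96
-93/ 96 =-31/ 32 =-0.97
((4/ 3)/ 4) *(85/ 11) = 85/ 33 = 2.58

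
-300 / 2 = -150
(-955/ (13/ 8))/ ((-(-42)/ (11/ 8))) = -10505/ 546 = -19.24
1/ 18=0.06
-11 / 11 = -1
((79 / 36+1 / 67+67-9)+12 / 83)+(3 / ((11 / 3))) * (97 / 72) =270672371 / 4404312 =61.46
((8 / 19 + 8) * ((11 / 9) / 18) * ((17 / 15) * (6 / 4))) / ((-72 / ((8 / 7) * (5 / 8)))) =-935 / 96957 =-0.01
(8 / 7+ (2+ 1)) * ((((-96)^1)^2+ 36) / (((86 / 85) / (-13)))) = -148240170 / 301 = -492492.26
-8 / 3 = -2.67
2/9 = 0.22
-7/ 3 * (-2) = 14/ 3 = 4.67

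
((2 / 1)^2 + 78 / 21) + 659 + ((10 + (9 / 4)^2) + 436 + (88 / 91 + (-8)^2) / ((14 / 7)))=1674779 / 1456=1150.26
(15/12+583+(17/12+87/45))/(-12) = -1469/30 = -48.97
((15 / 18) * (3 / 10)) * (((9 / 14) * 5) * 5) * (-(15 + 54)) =-15525 / 56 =-277.23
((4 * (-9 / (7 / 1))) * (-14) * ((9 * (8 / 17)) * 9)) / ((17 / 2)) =93312 / 289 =322.88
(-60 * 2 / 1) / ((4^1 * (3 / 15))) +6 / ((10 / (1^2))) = -747 / 5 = -149.40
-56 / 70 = -4 / 5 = -0.80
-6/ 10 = -3/ 5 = -0.60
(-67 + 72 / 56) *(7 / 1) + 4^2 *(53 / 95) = -451.07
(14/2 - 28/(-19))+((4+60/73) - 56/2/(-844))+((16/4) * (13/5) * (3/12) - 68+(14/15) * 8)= -195807533/4389855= -44.60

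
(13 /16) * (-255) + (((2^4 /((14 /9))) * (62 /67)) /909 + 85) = -92598459 /757904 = -122.18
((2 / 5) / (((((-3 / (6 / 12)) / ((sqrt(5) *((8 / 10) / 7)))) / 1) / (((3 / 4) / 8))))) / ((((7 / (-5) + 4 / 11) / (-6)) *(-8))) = 11 *sqrt(5) / 21280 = 0.00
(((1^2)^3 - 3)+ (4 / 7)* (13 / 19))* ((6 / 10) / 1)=-642 / 665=-0.97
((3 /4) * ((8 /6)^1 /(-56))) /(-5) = 1 /280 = 0.00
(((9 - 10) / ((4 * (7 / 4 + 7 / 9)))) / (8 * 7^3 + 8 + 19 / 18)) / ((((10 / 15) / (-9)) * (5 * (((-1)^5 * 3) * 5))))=-0.00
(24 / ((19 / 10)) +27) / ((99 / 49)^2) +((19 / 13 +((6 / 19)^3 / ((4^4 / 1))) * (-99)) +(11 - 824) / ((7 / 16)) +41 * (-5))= -133907737138145 / 65253123936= -2052.13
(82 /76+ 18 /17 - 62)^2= 1495446241 /417316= 3583.49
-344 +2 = -342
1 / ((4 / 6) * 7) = 0.21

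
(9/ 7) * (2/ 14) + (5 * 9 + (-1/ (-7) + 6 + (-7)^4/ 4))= 127709/ 196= 651.58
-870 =-870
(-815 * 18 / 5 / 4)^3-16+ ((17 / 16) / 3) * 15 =-6314229297 / 16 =-394639331.06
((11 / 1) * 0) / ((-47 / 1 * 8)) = 0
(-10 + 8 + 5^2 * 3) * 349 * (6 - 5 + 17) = 458586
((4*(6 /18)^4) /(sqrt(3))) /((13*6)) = 2*sqrt(3) /9477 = 0.00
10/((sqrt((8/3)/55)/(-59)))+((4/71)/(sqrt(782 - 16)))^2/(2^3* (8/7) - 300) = -295* sqrt(330)/2 - 14/982727827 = -2679.47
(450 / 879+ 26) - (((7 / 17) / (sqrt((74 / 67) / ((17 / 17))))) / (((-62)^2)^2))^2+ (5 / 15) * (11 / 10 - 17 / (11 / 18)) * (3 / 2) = 13.15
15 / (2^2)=15 / 4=3.75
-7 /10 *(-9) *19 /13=1197 /130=9.21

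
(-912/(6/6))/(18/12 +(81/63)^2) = -29792/103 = -289.24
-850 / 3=-283.33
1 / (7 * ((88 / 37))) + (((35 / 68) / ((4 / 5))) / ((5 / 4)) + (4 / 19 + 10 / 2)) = 1151089 / 198968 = 5.79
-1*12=-12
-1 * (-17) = 17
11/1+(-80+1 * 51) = -18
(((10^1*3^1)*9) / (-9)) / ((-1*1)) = 30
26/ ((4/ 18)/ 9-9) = -2106/ 727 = -2.90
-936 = -936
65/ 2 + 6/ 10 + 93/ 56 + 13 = 13373/ 280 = 47.76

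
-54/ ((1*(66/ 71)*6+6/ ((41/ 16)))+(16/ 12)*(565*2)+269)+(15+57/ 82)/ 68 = 17416838979/ 86852071528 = 0.20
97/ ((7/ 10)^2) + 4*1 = 9896/ 49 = 201.96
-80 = -80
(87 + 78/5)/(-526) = -513/2630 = -0.20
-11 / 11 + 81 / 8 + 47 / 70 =9.80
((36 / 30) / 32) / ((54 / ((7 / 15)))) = 7 / 21600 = 0.00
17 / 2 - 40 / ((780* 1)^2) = 8.50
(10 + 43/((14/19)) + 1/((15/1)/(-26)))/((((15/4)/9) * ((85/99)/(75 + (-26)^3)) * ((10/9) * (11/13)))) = -15166699119/4375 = -3466674.08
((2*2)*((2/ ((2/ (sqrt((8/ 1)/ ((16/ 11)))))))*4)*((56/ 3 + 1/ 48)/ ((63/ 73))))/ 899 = 21827*sqrt(22)/ 113274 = 0.90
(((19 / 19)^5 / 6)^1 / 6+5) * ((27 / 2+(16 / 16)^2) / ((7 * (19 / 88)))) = 57739 / 1197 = 48.24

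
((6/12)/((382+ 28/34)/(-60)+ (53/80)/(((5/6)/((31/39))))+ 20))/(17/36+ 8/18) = 795600/20787283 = 0.04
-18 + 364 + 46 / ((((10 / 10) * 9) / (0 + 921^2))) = 4335800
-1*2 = -2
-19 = -19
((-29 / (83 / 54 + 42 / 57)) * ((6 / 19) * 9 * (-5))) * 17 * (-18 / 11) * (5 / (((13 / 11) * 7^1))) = -646914600 / 212303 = -3047.13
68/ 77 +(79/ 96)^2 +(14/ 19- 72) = -939804073/ 13483008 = -69.70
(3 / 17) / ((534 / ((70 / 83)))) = 35 / 125579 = 0.00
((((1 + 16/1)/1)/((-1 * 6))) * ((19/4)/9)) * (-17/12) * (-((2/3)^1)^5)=-5491/19683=-0.28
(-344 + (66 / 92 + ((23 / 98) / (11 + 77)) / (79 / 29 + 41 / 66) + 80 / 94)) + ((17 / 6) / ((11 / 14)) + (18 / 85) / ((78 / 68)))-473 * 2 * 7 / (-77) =-1470363777022219 / 5819994300120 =-252.64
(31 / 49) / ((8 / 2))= 0.16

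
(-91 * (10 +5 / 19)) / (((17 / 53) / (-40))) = 37619400 / 323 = 116468.73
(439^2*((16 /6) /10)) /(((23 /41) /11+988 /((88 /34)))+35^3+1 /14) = 4867361576 /4096856235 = 1.19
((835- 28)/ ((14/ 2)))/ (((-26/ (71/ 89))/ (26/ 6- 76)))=4106285/ 16198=253.51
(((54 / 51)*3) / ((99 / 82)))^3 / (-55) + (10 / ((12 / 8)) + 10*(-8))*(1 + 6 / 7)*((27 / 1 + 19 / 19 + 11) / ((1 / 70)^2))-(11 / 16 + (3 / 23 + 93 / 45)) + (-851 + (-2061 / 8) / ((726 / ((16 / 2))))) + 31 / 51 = -3444744730603315257 / 132353468720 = -26026856.45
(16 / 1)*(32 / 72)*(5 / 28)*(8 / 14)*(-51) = -5440 / 147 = -37.01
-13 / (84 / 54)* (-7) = 117 / 2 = 58.50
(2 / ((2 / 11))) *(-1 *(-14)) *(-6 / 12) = -77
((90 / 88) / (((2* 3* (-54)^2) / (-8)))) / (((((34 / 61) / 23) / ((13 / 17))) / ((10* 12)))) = -455975 / 257499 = -1.77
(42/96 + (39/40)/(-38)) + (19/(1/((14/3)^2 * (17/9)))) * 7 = 336823913/61560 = 5471.47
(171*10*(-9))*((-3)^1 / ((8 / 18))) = 207765 / 2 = 103882.50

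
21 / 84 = 1 / 4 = 0.25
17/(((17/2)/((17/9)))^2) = 68/81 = 0.84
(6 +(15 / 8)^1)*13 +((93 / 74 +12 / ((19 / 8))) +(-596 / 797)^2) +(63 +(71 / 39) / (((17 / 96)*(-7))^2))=114056338986842165 / 657656671177688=173.43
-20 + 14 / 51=-1006 / 51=-19.73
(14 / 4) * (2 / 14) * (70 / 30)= 7 / 6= 1.17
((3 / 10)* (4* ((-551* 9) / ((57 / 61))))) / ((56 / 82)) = -652761 / 70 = -9325.16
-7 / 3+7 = 14 / 3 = 4.67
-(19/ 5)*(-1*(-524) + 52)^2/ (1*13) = -96980.68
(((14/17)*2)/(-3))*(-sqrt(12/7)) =0.72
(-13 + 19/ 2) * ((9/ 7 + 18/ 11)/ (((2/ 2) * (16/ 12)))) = -675/ 88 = -7.67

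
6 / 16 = 3 / 8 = 0.38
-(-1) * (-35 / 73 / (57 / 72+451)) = -120 / 113077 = -0.00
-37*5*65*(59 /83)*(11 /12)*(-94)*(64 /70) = 1173755440 /1743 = 673411.04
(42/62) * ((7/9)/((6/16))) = 392/279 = 1.41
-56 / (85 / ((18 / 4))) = -252 / 85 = -2.96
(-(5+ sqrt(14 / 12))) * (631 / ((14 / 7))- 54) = -2615 / 2- 523 * sqrt(42) / 12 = -1589.95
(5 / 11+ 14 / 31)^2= 95481 / 116281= 0.82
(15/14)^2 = 225/196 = 1.15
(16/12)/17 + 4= 208/51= 4.08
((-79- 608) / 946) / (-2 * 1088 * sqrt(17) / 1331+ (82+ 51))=-14715390921 / 2688071722582- 90442176 * sqrt(17) / 1344035861291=-0.01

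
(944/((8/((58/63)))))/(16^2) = 1711/4032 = 0.42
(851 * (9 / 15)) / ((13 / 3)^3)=68931 / 10985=6.28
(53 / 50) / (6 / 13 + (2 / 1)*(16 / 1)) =689 / 21100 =0.03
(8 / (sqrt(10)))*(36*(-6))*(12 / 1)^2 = -124416*sqrt(10) / 5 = -78687.59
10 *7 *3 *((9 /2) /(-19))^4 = 688905 /1042568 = 0.66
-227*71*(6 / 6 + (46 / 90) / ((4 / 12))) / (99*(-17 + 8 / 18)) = 612446 / 24585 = 24.91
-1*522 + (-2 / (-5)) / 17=-44368 / 85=-521.98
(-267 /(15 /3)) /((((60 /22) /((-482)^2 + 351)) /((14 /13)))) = -63780871 /13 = -4906220.85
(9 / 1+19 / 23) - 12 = -50 / 23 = -2.17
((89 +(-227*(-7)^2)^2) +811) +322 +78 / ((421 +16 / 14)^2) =360115553998199 / 2910675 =123722351.00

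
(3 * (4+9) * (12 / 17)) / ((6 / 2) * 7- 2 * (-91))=468 / 3451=0.14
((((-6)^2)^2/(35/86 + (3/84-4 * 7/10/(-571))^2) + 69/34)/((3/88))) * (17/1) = 1582583.19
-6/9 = -2/3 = -0.67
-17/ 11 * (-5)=85/ 11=7.73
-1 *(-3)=3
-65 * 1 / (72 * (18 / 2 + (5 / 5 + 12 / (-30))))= -325 / 3456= -0.09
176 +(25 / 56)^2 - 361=-184.80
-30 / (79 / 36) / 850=-0.02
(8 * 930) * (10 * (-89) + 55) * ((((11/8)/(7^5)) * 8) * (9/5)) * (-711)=87456924720/16807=5203601.16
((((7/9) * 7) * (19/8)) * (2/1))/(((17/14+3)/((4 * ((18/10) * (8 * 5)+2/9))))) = 8472100/4779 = 1772.78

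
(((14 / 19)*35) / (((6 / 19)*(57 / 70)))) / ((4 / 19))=476.39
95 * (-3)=-285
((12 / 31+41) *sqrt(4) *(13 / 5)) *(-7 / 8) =-116753 / 620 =-188.31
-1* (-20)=20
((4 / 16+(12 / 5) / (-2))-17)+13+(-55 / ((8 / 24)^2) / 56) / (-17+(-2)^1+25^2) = -280797 / 56560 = -4.96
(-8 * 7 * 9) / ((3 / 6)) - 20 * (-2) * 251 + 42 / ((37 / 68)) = 337040 / 37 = 9109.19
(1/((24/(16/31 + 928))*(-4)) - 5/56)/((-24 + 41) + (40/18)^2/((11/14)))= -15098589/36016792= -0.42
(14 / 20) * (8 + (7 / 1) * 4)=126 / 5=25.20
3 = 3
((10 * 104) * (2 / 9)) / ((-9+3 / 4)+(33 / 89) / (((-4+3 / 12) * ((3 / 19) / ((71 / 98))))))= -26.55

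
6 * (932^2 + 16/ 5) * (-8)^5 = -853895282688/ 5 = -170779056537.60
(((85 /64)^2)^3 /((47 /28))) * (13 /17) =2018859171875 /807453851648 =2.50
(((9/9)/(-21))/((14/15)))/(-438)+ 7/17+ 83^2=5027258965/729708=6889.41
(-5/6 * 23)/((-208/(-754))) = -3335/48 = -69.48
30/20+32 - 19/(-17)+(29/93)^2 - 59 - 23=-13904945/294066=-47.29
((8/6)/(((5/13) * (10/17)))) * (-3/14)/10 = -0.13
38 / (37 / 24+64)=912 / 1573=0.58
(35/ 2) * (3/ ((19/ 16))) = 840/ 19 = 44.21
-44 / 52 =-11 / 13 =-0.85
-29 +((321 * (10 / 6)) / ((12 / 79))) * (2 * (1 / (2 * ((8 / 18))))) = 126331 / 16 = 7895.69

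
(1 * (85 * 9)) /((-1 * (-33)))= 255 /11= 23.18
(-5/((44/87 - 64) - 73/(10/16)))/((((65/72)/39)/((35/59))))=117450/165259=0.71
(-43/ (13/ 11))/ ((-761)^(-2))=-273924233/ 13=-21071094.85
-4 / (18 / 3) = -2 / 3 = -0.67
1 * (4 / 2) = 2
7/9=0.78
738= 738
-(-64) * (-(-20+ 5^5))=-198720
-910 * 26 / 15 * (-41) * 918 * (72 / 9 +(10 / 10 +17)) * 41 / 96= 1318457049 / 2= 659228524.50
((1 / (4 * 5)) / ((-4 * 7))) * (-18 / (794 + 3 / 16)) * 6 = 108 / 444745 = 0.00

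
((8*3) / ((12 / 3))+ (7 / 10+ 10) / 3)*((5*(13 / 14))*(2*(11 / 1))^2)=64493 / 3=21497.67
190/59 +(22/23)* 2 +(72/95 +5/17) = 13555633/2191555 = 6.19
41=41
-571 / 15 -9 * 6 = -1381 / 15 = -92.07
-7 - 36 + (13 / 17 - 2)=-752 / 17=-44.24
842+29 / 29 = 843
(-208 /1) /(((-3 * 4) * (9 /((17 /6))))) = 442 /81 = 5.46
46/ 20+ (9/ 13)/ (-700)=20921/ 9100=2.30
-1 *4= -4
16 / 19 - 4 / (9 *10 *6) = 2141 / 2565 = 0.83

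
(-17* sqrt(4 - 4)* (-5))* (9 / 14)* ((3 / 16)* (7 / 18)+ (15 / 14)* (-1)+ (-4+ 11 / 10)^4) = 0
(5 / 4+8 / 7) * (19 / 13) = 1273 / 364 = 3.50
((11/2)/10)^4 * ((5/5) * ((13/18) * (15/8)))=190333/1536000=0.12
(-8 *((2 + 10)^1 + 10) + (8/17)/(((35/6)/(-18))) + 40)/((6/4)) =-163568/1785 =-91.63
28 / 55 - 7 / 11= -7 / 55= -0.13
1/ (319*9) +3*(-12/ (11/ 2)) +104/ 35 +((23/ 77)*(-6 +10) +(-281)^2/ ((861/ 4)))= 364.46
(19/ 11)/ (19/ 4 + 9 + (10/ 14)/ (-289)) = 8092/ 64405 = 0.13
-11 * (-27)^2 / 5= -8019 / 5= -1603.80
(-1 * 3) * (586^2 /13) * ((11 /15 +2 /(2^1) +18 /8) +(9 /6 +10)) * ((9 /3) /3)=-79753721 /65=-1226980.32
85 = 85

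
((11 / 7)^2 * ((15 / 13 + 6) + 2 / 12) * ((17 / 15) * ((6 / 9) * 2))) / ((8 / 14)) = 1174547 / 24570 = 47.80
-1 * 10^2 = -100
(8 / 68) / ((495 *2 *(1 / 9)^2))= 9 / 935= 0.01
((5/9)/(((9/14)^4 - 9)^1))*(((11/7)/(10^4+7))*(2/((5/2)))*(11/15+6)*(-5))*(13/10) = 12194336/35247505995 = 0.00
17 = 17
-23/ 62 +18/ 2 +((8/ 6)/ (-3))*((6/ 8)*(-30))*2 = 1775/ 62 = 28.63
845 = 845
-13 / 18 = -0.72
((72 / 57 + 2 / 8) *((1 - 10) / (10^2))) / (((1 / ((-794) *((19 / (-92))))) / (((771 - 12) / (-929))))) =2711907 / 148640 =18.24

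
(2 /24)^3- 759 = -759.00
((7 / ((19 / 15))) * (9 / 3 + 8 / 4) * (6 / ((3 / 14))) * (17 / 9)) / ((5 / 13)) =216580 / 57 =3799.65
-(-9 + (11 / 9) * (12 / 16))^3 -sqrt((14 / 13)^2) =11840557 / 22464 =527.09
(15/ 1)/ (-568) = -15/ 568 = -0.03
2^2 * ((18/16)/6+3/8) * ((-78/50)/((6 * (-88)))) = 117/17600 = 0.01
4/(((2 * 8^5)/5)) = 5/16384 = 0.00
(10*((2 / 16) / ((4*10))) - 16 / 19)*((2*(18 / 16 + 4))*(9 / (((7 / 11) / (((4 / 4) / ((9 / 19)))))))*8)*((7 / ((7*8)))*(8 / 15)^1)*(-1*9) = 667029 / 560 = 1191.12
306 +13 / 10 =3073 / 10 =307.30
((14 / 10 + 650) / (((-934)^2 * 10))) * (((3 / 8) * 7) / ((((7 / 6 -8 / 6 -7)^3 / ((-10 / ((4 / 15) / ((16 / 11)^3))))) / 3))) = 4254840576 / 23079010425713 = 0.00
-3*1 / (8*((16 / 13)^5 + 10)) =-1113879 / 38092048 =-0.03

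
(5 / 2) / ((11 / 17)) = 85 / 22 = 3.86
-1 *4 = -4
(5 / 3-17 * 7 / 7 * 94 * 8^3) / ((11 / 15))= -12272615 / 11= -1115692.27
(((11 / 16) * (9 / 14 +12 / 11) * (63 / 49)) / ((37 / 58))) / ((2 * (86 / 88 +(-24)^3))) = -766557 / 8821521352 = -0.00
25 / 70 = 5 / 14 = 0.36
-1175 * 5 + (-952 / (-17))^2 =-2739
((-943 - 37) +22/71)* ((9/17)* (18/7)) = -11268396/8449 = -1333.70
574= 574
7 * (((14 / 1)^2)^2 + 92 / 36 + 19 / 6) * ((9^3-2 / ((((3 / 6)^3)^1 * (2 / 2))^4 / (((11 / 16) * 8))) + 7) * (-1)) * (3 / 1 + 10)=1394634746960 / 9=154959416328.89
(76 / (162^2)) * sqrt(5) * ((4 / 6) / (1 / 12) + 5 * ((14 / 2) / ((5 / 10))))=494 * sqrt(5) / 2187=0.51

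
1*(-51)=-51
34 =34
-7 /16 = -0.44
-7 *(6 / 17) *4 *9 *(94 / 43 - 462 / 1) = 29895264 / 731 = 40896.39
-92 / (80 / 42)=-483 / 10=-48.30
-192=-192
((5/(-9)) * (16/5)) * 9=-16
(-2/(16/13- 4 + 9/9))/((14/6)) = 78/161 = 0.48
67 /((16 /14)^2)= 3283 /64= 51.30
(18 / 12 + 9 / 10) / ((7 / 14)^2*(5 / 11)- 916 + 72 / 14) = -0.00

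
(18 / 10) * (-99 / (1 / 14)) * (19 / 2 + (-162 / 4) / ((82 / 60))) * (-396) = -4077725652 / 205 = -19891344.64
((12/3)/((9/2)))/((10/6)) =8/15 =0.53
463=463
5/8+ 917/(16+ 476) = 2449/984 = 2.49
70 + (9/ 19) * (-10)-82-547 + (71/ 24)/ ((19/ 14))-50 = -139435/ 228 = -611.56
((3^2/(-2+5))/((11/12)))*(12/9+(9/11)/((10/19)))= 9.45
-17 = -17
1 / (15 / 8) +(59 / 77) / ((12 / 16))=1796 / 1155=1.55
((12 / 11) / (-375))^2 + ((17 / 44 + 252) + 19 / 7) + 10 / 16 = 255.73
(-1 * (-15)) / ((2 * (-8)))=-15 / 16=-0.94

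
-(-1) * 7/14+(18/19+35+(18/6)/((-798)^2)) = 7736611/212268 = 36.45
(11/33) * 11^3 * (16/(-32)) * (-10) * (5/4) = 2772.92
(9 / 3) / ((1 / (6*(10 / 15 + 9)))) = 174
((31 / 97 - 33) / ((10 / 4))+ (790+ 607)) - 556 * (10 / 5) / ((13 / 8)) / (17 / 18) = 14134845 / 21437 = 659.37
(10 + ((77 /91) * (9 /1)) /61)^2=102.51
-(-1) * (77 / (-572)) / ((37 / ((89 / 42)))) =-89 / 11544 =-0.01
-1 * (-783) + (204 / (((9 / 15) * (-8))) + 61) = 1603 / 2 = 801.50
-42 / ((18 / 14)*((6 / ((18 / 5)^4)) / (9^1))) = -5143824 / 625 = -8230.12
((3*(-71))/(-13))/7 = 213/91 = 2.34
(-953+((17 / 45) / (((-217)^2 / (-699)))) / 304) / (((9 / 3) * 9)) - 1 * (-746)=4120374139799 / 5797597680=710.70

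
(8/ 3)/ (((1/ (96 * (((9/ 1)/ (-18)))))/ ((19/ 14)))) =-1216/ 7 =-173.71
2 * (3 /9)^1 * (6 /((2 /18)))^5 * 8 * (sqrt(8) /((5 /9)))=44079842304 * sqrt(2) /5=12467662162.72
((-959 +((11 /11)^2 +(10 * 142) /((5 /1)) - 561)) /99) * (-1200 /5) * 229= 22625200 /33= 685612.12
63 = 63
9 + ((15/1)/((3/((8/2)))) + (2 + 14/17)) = 541/17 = 31.82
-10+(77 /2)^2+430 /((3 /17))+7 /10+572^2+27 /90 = 3973127 /12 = 331093.92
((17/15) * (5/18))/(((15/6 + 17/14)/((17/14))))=0.10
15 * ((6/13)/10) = 9/13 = 0.69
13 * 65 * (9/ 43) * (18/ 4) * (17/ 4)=1163565/ 344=3382.46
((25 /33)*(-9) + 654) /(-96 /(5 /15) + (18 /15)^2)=-19775 /8756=-2.26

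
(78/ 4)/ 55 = 39/ 110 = 0.35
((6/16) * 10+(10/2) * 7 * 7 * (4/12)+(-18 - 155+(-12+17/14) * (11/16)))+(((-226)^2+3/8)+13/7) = 34260733/672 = 50983.23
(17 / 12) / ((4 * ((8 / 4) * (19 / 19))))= 17 / 96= 0.18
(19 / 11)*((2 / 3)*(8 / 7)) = 304 / 231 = 1.32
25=25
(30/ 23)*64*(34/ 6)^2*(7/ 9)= 1294720/ 621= 2084.90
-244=-244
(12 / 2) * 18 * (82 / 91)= 8856 / 91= 97.32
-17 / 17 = -1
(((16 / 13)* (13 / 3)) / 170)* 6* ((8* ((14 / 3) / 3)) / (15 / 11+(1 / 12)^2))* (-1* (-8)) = 2523136 / 184535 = 13.67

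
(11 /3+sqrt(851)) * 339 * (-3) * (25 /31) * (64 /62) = -813600 * sqrt(851) /961 - 2983200 /961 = -27801.73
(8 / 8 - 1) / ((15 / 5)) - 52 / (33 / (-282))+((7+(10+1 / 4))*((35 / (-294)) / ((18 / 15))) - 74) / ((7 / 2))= 5468459 / 12936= 422.73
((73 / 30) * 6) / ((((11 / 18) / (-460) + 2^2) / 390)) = 1423.97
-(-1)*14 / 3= 14 / 3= 4.67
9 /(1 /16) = 144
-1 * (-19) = 19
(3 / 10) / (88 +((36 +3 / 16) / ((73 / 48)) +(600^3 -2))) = 0.00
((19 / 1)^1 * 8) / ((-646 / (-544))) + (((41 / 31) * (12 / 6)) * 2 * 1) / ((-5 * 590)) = 5852718 / 45725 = 128.00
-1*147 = -147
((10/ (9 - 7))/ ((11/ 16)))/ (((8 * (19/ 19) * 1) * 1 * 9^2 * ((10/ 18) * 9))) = 2/ 891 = 0.00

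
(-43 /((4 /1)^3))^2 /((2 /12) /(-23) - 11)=-127581 /3110912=-0.04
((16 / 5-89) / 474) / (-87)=143 / 68730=0.00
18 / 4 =9 / 2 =4.50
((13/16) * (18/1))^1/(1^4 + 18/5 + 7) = 585/464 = 1.26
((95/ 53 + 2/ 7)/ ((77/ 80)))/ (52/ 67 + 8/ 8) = 4132560/ 3399473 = 1.22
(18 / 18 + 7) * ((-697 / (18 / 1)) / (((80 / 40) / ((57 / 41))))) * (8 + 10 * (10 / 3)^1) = -80104 / 9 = -8900.44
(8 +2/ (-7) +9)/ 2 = 117/ 14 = 8.36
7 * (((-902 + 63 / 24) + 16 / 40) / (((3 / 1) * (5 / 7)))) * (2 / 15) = -1761991 / 4500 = -391.55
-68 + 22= -46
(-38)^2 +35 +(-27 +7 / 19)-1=27576 / 19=1451.37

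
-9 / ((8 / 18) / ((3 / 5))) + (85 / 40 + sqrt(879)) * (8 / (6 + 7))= -2819 / 260 + 8 * sqrt(879) / 13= 7.40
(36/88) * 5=45/22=2.05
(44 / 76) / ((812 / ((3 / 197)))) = 33 / 3039316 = 0.00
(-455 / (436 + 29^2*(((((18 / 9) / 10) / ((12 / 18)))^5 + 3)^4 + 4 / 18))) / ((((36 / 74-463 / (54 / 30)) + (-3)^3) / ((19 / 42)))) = 1186312500000000000000000 / 112778250666301187674818534073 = 0.00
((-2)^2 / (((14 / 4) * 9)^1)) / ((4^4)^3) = 1 / 132120576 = 0.00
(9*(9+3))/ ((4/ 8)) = 216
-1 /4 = -0.25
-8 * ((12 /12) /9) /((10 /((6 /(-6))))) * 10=8 /9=0.89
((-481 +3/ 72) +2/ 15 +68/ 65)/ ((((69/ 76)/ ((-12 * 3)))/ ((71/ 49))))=403866318/ 14651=27565.79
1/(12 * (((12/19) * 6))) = 19/864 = 0.02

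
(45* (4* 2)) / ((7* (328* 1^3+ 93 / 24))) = 64 / 413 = 0.15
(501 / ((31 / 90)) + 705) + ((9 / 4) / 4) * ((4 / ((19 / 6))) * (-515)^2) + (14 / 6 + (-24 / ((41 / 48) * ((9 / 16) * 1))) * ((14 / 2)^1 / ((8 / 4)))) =27593086279 / 144894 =190436.36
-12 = -12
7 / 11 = 0.64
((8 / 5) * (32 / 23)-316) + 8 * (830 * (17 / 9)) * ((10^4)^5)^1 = 1298119999999999999999675244 / 1035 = 1254222222222222222221908.00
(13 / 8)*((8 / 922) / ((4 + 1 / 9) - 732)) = -117 / 6040022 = -0.00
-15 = -15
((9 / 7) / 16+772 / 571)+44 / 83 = 10416937 / 5308016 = 1.96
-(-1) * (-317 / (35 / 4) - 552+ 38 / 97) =-1995706 / 3395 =-587.84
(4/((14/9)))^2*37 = 11988/49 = 244.65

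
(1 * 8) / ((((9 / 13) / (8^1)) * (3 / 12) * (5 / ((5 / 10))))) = 36.98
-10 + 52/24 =-47/6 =-7.83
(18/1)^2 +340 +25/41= 27249/41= 664.61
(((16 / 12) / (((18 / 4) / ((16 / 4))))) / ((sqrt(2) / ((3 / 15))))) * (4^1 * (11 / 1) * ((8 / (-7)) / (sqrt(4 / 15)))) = -2816 * sqrt(30) / 945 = -16.32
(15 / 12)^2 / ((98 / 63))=225 / 224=1.00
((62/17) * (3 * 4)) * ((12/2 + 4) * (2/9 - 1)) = -17360/51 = -340.39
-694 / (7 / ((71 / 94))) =-24637 / 329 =-74.88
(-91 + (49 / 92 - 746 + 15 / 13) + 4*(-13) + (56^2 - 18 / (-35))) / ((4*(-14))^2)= 94151543 / 131272960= 0.72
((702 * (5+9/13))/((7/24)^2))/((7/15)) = 100657.26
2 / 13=0.15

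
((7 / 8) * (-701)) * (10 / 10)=-4907 / 8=-613.38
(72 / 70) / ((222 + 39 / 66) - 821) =-792 / 460775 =-0.00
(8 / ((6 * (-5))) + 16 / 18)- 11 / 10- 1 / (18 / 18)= -133 / 90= -1.48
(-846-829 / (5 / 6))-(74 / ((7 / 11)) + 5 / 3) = -205669 / 105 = -1958.75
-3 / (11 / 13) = -39 / 11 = -3.55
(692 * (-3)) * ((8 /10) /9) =-2768 /15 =-184.53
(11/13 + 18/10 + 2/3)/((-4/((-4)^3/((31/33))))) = 113696/2015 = 56.42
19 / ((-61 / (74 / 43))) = -0.54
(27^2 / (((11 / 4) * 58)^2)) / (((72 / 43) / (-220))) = -34830 / 9251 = -3.76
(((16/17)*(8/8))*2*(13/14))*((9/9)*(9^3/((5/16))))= 4077.50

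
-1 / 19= -0.05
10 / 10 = 1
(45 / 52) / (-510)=-3 / 1768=-0.00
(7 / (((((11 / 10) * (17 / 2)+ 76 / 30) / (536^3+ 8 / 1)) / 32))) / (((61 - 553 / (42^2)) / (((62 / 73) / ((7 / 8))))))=1192109485916160 / 25676947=46427228.51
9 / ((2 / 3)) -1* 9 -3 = 3 / 2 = 1.50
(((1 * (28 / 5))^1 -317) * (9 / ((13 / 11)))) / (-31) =154143 / 2015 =76.50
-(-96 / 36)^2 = -64 / 9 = -7.11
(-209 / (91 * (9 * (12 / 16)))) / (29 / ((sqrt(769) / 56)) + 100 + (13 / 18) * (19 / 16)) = -597563249536 / 117409786433121 + 595820544 * sqrt(769) / 5590942211101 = -0.00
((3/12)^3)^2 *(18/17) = 9/34816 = 0.00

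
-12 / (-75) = 4 / 25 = 0.16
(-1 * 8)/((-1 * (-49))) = -8/49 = -0.16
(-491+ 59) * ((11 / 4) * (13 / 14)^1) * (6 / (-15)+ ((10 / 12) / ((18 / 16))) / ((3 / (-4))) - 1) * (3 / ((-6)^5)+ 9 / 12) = 268679983 / 136080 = 1974.43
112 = 112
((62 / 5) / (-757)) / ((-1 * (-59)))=-62 / 223315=-0.00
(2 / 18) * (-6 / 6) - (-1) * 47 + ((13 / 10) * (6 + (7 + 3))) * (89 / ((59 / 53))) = 4539602 / 2655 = 1709.83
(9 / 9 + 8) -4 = 5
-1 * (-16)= 16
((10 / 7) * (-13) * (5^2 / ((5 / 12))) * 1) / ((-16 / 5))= 4875 / 14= 348.21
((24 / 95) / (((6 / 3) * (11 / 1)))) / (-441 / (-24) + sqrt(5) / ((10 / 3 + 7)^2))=1448080928 / 2317152737845 - 738048 * sqrt(5) / 2317152737845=0.00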